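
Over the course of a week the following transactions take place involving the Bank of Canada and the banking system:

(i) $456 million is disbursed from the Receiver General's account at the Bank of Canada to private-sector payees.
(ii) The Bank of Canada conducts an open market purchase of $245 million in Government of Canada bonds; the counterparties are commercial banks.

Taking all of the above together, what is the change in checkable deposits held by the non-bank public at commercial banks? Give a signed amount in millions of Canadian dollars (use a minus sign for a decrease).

+$456 million

Bank of Canada balance sheet:
  Assets:      Securities +$245M
  Liabilities: Bank reserves +$701M, Government deposits −$456M
Commercial banking system:
  Assets:      Reserves at CB +$701M, Securities −$245M
  Liabilities: Checkable deposits +$456M
So the change in checkable deposits held by the non-bank public at commercial banks is +$456 million.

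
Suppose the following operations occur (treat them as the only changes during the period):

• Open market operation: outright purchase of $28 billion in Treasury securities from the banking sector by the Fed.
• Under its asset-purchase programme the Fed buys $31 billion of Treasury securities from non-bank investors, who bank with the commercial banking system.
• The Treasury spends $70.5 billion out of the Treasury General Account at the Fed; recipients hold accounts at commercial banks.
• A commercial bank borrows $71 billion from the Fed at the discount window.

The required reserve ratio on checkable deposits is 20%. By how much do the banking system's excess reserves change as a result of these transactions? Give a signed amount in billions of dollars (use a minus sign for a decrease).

OMO purchase (from banks) $28 billion: reserves +$28B, deposits 0.
Asset purchase (from non-banks) $31 billion: reserves +$31B, deposits +$31B.
Government spending $70.5 billion: reserves +$70.5B, deposits +$70.5B.
Discount-window loan $71 billion: reserves +$71B, deposits 0.
Totals: Δreserves = +$200.5B, Δdeposits = +$101.5B.
Δrequired reserves = 20% × +$101.5B = +$20.3B.
Δexcess reserves = Δreserves − Δrequired = +$200.5B − (+$20.3B) = +$180.2 billion.

+$180.2 billion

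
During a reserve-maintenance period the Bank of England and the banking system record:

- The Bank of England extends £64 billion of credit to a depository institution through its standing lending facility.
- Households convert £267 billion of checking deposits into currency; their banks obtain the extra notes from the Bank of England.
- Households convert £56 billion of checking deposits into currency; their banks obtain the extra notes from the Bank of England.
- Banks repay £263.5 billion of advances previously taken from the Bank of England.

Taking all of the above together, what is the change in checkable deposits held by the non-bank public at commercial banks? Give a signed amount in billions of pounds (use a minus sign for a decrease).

Discount-window loan £64 billion: the counterparty is a bank, so public deposits are unchanged → 0.
Currency withdrawal £267 billion: non-bank counterparties' bank balances fall → −£267B.
Currency withdrawal £56 billion: non-bank counterparties' bank balances fall → −£56B.
Discount-window repayment £263.5 billion: the counterparty is a bank, so public deposits are unchanged → 0.
Net: 0 − 267 − 56 + 0 = -£323 billion.

-£323 billion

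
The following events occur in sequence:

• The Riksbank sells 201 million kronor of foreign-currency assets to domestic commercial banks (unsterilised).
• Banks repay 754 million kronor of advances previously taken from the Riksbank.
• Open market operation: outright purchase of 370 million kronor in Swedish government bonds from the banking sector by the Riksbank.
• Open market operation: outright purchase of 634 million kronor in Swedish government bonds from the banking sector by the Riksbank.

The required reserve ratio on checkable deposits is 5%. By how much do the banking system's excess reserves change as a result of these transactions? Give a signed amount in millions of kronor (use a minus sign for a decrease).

FX sale 201 million kronor: reserves −201M, deposits 0.
Discount-window repayment 754 million kronor: reserves −754M, deposits 0.
OMO purchase (from banks) 370 million kronor: reserves +370M, deposits 0.
OMO purchase (from banks) 634 million kronor: reserves +634M, deposits 0.
Totals: Δreserves = +49M, Δdeposits = 0.
Δrequired reserves = 5% × 0 = 0.
Δexcess reserves = Δreserves − Δrequired = +49M − (0) = +49 million.

+49 million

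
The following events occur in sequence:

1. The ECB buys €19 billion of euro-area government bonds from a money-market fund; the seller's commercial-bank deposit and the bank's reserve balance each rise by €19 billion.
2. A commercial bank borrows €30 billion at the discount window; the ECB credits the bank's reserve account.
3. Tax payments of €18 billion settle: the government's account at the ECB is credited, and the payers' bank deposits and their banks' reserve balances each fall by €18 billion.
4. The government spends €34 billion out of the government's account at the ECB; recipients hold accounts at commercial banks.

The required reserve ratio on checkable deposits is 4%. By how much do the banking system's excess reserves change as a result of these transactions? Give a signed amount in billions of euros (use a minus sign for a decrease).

Asset purchase (from non-banks) €19 billion: reserves +€19B, deposits +€19B.
Discount-window loan €30 billion: reserves +€30B, deposits 0.
Government account inflow €18 billion: reserves −€18B, deposits −€18B.
Government spending €34 billion: reserves +€34B, deposits +€34B.
Totals: Δreserves = +€65B, Δdeposits = +€35B.
Δrequired reserves = 4% × +€35B = +€1.4B.
Δexcess reserves = Δreserves − Δrequired = +€65B − (+€1.4B) = +€63.6 billion.

+€63.6 billion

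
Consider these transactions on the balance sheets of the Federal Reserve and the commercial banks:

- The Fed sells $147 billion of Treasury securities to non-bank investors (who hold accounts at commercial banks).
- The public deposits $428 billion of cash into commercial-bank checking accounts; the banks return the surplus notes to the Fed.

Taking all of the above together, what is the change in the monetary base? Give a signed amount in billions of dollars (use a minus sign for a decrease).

-$147 billion

Asset sale (to non-banks) $147 billion: Fed balance sheet contracts → −$147B.
Currency deposit $428 billion: just a shift between currency and reserves — both are base money → 0.
Net: −147 + 0 = -$147 billion.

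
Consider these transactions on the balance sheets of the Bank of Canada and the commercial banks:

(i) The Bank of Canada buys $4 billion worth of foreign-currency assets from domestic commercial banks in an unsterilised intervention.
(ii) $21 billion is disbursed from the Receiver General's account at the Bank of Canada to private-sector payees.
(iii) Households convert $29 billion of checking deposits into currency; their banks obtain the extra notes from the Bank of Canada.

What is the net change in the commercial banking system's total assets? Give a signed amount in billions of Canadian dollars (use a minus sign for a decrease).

Bank of Canada balance sheet:
  Assets:      Foreign assets +$4B
  Liabilities: Bank reserves −$4B, Currency in circulation +$29B, Government deposits −$21B
Commercial banking system:
  Assets:      Reserves at CB −$4B, Foreign assets −$4B
  Liabilities: Checkable deposits −$8B
Change in total bank assets = -$8 billion.

-$8 billion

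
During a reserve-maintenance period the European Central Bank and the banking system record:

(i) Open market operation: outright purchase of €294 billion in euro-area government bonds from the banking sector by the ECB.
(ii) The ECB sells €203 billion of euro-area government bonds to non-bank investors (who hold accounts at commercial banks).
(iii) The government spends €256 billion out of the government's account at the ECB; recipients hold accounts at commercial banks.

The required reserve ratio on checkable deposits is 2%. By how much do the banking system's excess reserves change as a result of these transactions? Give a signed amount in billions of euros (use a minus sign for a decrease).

OMO purchase (from banks) €294 billion: reserves +€294B, deposits 0.
Asset sale (to non-banks) €203 billion: reserves −€203B, deposits −€203B.
Government spending €256 billion: reserves +€256B, deposits +€256B.
Totals: Δreserves = +€347B, Δdeposits = +€53B.
Δrequired reserves = 2% × +€53B = +€1.06B.
Δexcess reserves = Δreserves − Δrequired = +€347B − (+€1.06B) = +€345.94 billion.

+€345.94 billion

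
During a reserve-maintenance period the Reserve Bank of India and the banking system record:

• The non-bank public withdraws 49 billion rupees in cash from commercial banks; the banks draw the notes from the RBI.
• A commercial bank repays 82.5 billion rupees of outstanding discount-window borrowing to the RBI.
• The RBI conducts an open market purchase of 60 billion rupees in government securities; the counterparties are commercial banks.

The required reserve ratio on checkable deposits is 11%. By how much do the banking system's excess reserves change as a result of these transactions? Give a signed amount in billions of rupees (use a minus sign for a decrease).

-66.11 billion

Currency withdrawal 49 billion rupees: reserves −49B, deposits −49B.
Discount-window repayment 82.5 billion rupees: reserves −82.5B, deposits 0.
OMO purchase (from banks) 60 billion rupees: reserves +60B, deposits 0.
Totals: Δreserves = −71.5B, Δdeposits = −49B.
Δrequired reserves = 11% × −49B = −5.39B.
Δexcess reserves = Δreserves − Δrequired = −71.5B − (−5.39B) = -66.11 billion.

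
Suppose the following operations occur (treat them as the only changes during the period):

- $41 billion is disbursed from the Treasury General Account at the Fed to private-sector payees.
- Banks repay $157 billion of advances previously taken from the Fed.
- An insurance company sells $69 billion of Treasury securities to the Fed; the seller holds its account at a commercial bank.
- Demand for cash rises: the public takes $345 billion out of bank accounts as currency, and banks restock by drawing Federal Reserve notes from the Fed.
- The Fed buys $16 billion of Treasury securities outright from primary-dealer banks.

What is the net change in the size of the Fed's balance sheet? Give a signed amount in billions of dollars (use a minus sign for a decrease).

-$72 billion

Government spending $41 billion: only the composition of liabilities changes → 0.
Discount-window repayment $157 billion: a Fed asset is shed → −$157B.
Asset purchase (from non-banks) $69 billion: a Fed asset is acquired → +$69B.
Currency withdrawal $345 billion: only the composition of liabilities changes → 0.
OMO purchase (from banks) $16 billion: a Fed asset is acquired → +$16B.
Net: 0 − 157 + 69 + 0 + 16 = -$72 billion.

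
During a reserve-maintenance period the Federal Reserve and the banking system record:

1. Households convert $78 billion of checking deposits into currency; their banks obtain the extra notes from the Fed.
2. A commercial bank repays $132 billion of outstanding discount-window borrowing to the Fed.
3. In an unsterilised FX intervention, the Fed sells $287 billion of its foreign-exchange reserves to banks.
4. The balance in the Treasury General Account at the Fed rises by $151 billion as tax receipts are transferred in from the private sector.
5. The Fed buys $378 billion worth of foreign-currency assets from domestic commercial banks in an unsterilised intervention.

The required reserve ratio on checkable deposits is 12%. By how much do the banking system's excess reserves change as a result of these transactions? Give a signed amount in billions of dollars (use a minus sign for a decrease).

Currency withdrawal $78 billion: reserves −$78B, deposits −$78B.
Discount-window repayment $132 billion: reserves −$132B, deposits 0.
FX sale $287 billion: reserves −$287B, deposits 0.
Government account inflow $151 billion: reserves −$151B, deposits −$151B.
FX purchase $378 billion: reserves +$378B, deposits 0.
Totals: Δreserves = −$270B, Δdeposits = −$229B.
Δrequired reserves = 12% × −$229B = −$27.48B.
Δexcess reserves = Δreserves − Δrequired = −$270B − (−$27.48B) = -$242.52 billion.

-$242.52 billion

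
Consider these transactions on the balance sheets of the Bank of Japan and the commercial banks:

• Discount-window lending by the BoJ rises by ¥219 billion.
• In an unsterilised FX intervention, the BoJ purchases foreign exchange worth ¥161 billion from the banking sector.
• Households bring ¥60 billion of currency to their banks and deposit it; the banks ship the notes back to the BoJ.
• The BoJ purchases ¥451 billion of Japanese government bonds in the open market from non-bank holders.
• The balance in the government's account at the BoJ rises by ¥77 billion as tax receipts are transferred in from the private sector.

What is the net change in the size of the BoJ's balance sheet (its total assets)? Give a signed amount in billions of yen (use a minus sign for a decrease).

Discount-window loan ¥219 billion: a BoJ asset is acquired → +¥219B.
FX purchase ¥161 billion: a BoJ asset is acquired → +¥161B.
Currency deposit ¥60 billion: only the composition of liabilities changes → 0.
Asset purchase (from non-banks) ¥451 billion: a BoJ asset is acquired → +¥451B.
Government account inflow ¥77 billion: only the composition of liabilities changes → 0.
Net: 219 + 161 + 0 + 451 + 0 = +¥831 billion.

+¥831 billion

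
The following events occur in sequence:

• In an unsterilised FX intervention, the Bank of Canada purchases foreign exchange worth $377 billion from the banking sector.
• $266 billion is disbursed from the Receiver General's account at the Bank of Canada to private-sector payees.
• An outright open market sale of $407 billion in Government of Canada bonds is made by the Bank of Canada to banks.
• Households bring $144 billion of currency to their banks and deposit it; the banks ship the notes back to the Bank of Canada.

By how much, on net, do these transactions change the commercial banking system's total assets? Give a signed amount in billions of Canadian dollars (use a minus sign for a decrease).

+$410 billion

FX purchase $377 billion: just an asset swap on bank balance sheets → 0.
Government spending $266 billion: bank balance sheets expand → +$266B.
OMO sale (to banks) $407 billion: just an asset swap on bank balance sheets → 0.
Currency deposit $144 billion: bank balance sheets expand → +$144B.
Net: 0 + 266 + 0 + 144 = +$410 billion.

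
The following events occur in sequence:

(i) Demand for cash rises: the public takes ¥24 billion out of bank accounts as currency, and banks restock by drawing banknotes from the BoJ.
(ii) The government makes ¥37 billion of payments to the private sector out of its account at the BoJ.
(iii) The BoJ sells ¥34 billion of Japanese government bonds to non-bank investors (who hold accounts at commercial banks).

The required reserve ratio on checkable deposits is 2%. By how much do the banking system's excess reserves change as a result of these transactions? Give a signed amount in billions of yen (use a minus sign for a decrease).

-¥20.58 billion

Currency withdrawal ¥24 billion: reserves −¥24B, deposits −¥24B.
Government spending ¥37 billion: reserves +¥37B, deposits +¥37B.
Asset sale (to non-banks) ¥34 billion: reserves −¥34B, deposits −¥34B.
Totals: Δreserves = −¥21B, Δdeposits = −¥21B.
Δrequired reserves = 2% × −¥21B = −¥0.42B.
Δexcess reserves = Δreserves − Δrequired = −¥21B − (−¥0.42B) = -¥20.58 billion.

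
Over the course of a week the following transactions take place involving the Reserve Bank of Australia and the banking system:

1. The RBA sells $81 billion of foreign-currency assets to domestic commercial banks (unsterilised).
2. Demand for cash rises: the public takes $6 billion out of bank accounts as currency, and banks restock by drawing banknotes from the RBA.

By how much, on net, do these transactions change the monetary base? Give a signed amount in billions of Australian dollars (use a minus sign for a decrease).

-$81 billion

RBA balance sheet:
  Assets:      Foreign assets −$81B
  Liabilities: Bank reserves −$87B, Currency in circulation +$6B
Commercial banking system:
  Assets:      Reserves at CB −$87B, Foreign assets +$81B
  Liabilities: Checkable deposits −$6B
Monetary base = currency + reserves: +$6B + (−$87B) = -$81 billion.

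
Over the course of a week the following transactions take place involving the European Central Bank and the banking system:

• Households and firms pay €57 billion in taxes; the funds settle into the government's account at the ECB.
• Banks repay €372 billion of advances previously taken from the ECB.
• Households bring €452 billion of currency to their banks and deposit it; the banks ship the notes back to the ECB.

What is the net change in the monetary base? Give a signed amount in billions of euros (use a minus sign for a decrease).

Government account inflow €57 billion: reserves shift to a non-base liability → −€57B.
Discount-window repayment €372 billion: ECB balance sheet contracts → −€372B.
Currency deposit €452 billion: just a shift between currency and reserves — both are base money → 0.
Net: −57 − 372 + 0 = -€429 billion.

-€429 billion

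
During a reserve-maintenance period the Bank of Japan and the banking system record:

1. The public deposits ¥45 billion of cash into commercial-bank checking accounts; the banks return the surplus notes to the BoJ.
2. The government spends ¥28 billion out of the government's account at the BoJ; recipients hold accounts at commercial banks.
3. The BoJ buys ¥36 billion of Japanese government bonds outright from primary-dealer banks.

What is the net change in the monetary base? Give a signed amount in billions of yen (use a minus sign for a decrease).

Currency deposit ¥45 billion: just a shift between currency and reserves — both are base money → 0.
Government spending ¥28 billion: a non-base liability converts back to reserves → +¥28B.
OMO purchase (from banks) ¥36 billion: BoJ balance sheet expands → +¥36B.
Net: 0 + 28 + 36 = +¥64 billion.

+¥64 billion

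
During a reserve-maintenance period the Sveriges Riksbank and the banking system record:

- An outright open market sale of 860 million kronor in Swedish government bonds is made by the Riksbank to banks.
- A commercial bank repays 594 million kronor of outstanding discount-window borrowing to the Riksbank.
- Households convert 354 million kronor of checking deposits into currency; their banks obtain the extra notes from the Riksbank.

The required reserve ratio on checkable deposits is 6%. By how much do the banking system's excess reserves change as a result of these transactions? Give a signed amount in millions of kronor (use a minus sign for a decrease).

OMO sale (to banks) 860 million kronor: reserves −860M, deposits 0.
Discount-window repayment 594 million kronor: reserves −594M, deposits 0.
Currency withdrawal 354 million kronor: reserves −354M, deposits −354M.
Totals: Δreserves = −1808M, Δdeposits = −354M.
Δrequired reserves = 6% × −354M = −21.24M.
Δexcess reserves = Δreserves − Δrequired = −1808M − (−21.24M) = -1786.76 million.

-1786.76 million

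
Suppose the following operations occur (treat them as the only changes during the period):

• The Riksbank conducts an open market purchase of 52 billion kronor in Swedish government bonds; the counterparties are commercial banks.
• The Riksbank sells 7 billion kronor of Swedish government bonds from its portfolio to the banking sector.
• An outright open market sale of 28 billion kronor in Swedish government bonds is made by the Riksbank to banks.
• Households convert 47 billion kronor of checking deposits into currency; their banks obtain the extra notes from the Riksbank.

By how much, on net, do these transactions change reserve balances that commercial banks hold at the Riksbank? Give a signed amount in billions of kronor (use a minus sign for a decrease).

-30 billion

OMO purchase (from banks) 52 billion kronor: the Riksbank pays by crediting reserve accounts → +52B.
OMO sale (to banks) 7 billion kronor: the buying banks pay out of their reserve balances → −7B.
OMO sale (to banks) 28 billion kronor: the buying banks pay out of their reserve balances → −28B.
Currency withdrawal 47 billion kronor: banks swap reserves for currency → −47B.
Net: 52 − 7 − 28 − 47 = -30 billion.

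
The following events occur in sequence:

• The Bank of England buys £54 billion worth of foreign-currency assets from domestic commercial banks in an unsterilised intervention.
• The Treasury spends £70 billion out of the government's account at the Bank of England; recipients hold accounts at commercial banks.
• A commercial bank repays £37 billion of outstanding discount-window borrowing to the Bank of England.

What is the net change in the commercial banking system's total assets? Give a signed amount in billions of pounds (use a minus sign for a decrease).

Bank of England balance sheet:
  Assets:      Loans to banks −£37B, Foreign assets +£54B
  Liabilities: Bank reserves +£87B, Government deposits −£70B
Commercial banking system:
  Assets:      Reserves at CB +£87B, Foreign assets −£54B
  Liabilities: Checkable deposits +£70B, Borrowings from CB −£37B
Change in total bank assets = +£33 billion.

+£33 billion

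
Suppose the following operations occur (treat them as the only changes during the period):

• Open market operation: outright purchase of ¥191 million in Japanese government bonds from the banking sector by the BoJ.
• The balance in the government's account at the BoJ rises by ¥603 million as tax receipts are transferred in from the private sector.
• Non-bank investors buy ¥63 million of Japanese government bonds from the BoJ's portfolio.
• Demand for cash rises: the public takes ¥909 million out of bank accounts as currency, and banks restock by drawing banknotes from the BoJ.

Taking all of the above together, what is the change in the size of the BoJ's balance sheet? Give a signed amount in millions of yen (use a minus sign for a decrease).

+¥128 million

BoJ balance sheet:
  Assets:      Securities +¥128M
  Liabilities: Bank reserves −¥1384M, Currency in circulation +¥909M, Government deposits +¥603M
Commercial banking system:
  Assets:      Reserves at CB −¥1384M, Securities −¥191M
  Liabilities: Checkable deposits −¥1575M
Change in total BoJ assets = +¥128 million.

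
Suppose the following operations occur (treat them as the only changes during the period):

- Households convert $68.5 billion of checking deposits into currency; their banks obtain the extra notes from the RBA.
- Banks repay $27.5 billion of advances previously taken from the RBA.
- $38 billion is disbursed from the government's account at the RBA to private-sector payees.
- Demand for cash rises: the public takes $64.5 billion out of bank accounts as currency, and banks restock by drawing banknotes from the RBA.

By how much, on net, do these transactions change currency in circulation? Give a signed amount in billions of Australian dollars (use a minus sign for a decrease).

+$133 billion

RBA balance sheet:
  Assets:      Loans to banks −$27.5B
  Liabilities: Bank reserves −$122.5B, Currency in circulation +$133B, Government deposits −$38B
So the change in currency in circulation is +$133 billion.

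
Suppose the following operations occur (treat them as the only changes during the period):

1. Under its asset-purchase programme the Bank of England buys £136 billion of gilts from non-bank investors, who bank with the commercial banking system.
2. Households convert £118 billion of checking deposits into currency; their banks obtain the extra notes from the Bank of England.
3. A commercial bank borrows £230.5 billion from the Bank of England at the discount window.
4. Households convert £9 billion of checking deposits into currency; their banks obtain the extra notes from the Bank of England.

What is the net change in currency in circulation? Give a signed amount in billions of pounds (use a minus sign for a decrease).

Bank of England balance sheet:
  Assets:      Securities +£136B, Loans to banks +£230.5B
  Liabilities: Bank reserves +£239.5B, Currency in circulation +£127B
So the change in currency in circulation is +£127 billion.

+£127 billion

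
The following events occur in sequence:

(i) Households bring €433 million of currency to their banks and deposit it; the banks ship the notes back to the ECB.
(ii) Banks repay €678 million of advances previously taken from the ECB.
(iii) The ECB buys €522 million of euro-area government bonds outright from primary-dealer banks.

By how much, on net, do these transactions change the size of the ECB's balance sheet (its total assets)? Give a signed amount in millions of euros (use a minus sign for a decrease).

-€156 million

Currency deposit €433 million: only the composition of liabilities changes → 0.
Discount-window repayment €678 million: an ECB asset is shed → −€678M.
OMO purchase (from banks) €522 million: an ECB asset is acquired → +€522M.
Net: 0 − 678 + 522 = -€156 million.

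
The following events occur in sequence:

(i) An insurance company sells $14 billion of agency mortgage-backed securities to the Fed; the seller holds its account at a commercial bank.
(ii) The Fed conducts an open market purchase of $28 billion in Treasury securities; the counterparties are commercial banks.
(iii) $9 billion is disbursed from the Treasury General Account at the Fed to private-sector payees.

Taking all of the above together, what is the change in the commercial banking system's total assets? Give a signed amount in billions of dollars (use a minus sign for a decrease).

Fed balance sheet:
  Assets:      Securities +$42B
  Liabilities: Bank reserves +$51B, Government deposits −$9B
Commercial banking system:
  Assets:      Reserves at CB +$51B, Securities −$28B
  Liabilities: Checkable deposits +$23B
Change in total bank assets = +$23 billion.

+$23 billion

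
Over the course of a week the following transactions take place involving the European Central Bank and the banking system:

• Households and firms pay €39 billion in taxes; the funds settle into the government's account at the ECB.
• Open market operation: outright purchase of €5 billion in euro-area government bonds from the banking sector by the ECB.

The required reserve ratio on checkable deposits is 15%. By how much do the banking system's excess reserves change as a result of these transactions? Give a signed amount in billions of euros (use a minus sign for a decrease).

-€28.15 billion

Government account inflow €39 billion: reserves −€39B, deposits −€39B.
OMO purchase (from banks) €5 billion: reserves +€5B, deposits 0.
Totals: Δreserves = −€34B, Δdeposits = −€39B.
Δrequired reserves = 15% × −€39B = −€5.85B.
Δexcess reserves = Δreserves − Δrequired = −€34B − (−€5.85B) = -€28.15 billion.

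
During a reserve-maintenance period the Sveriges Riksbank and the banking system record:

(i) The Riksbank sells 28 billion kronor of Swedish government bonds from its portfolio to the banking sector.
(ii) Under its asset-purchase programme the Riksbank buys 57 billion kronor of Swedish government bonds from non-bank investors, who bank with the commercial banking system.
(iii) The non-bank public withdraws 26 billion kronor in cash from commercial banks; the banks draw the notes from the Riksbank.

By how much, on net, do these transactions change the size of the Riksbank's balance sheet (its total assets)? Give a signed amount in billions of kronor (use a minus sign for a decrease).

+29 billion

OMO sale (to banks) 28 billion kronor: a Riksbank asset is shed → −28B.
Asset purchase (from non-banks) 57 billion kronor: a Riksbank asset is acquired → +57B.
Currency withdrawal 26 billion kronor: only the composition of liabilities changes → 0.
Net: −28 + 57 + 0 = +29 billion.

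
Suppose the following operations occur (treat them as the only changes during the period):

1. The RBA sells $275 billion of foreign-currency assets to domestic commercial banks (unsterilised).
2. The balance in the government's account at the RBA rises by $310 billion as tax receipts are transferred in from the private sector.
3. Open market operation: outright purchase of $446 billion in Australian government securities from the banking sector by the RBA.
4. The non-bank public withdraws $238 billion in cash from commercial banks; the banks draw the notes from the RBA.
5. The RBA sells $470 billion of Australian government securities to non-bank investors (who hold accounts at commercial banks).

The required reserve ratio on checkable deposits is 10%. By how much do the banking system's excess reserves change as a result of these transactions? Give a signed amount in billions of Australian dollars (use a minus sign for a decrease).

FX sale $275 billion: reserves −$275B, deposits 0.
Government account inflow $310 billion: reserves −$310B, deposits −$310B.
OMO purchase (from banks) $446 billion: reserves +$446B, deposits 0.
Currency withdrawal $238 billion: reserves −$238B, deposits −$238B.
Asset sale (to non-banks) $470 billion: reserves −$470B, deposits −$470B.
Totals: Δreserves = −$847B, Δdeposits = −$1018B.
Δrequired reserves = 10% × −$1018B = −$101.8B.
Δexcess reserves = Δreserves − Δrequired = −$847B − (−$101.8B) = -$745.2 billion.

-$745.2 billion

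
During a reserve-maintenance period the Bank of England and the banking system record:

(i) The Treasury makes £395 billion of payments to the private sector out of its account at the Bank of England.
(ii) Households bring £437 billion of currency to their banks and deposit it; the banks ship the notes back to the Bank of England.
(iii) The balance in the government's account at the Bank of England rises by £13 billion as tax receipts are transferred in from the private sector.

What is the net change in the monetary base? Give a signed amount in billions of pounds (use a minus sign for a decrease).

Government spending £395 billion: a non-base liability converts back to reserves → +£395B.
Currency deposit £437 billion: just a shift between currency and reserves — both are base money → 0.
Government account inflow £13 billion: reserves shift to a non-base liability → −£13B.
Net: 395 + 0 − 13 = +£382 billion.

+£382 billion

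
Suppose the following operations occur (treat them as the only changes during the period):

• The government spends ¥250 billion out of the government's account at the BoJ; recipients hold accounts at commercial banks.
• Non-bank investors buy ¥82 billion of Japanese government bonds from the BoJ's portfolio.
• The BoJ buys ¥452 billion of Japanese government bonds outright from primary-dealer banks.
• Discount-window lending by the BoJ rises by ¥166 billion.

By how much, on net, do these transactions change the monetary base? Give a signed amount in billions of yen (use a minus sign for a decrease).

Government spending ¥250 billion: a non-base liability converts back to reserves → +¥250B.
Asset sale (to non-banks) ¥82 billion: BoJ balance sheet contracts → −¥82B.
OMO purchase (from banks) ¥452 billion: BoJ balance sheet expands → +¥452B.
Discount-window loan ¥166 billion: BoJ balance sheet expands → +¥166B.
Net: 250 − 82 + 452 + 166 = +¥786 billion.

+¥786 billion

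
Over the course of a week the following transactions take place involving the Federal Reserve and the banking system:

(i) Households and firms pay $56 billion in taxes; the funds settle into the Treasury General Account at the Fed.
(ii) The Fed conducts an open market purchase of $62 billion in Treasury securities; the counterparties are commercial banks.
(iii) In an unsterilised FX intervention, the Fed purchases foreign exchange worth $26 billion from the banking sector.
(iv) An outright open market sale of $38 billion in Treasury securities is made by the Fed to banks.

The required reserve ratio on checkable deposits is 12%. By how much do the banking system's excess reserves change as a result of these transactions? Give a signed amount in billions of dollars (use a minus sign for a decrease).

Government account inflow $56 billion: reserves −$56B, deposits −$56B.
OMO purchase (from banks) $62 billion: reserves +$62B, deposits 0.
FX purchase $26 billion: reserves +$26B, deposits 0.
OMO sale (to banks) $38 billion: reserves −$38B, deposits 0.
Totals: Δreserves = −$6B, Δdeposits = −$56B.
Δrequired reserves = 12% × −$56B = −$6.72B.
Δexcess reserves = Δreserves − Δrequired = −$6B − (−$6.72B) = +$0.72 billion.

+$0.72 billion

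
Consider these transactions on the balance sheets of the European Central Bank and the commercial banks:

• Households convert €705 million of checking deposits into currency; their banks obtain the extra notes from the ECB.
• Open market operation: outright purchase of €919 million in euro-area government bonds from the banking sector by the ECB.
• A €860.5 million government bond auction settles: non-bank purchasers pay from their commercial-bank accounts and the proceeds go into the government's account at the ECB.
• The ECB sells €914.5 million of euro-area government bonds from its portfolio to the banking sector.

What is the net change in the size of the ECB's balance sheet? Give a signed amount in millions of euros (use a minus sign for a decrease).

Currency withdrawal €705 million: only the composition of liabilities changes → 0.
OMO purchase (from banks) €919 million: an ECB asset is acquired → +€919M.
Government account inflow €860.5 million: only the composition of liabilities changes → 0.
OMO sale (to banks) €914.5 million: an ECB asset is shed → −€914.5M.
Net: 0 + 919 + 0 − 914.5 = +€4.5 million.

+€4.5 million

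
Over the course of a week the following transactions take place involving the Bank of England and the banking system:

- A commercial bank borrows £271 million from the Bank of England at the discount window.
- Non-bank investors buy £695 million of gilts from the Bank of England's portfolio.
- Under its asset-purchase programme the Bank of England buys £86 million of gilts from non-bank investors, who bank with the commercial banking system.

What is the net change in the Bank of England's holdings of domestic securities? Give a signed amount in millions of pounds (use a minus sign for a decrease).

Bank of England balance sheet:
  Assets:      Securities −£609M, Loans to banks +£271M
  Liabilities: Bank reserves −£338M
Commercial banking system:
  Assets:      Reserves at CB −£338M
  Liabilities: Checkable deposits −£609M, Borrowings from CB +£271M
So the change in the Bank of England's holdings of domestic securities is -£609 million.

-£609 million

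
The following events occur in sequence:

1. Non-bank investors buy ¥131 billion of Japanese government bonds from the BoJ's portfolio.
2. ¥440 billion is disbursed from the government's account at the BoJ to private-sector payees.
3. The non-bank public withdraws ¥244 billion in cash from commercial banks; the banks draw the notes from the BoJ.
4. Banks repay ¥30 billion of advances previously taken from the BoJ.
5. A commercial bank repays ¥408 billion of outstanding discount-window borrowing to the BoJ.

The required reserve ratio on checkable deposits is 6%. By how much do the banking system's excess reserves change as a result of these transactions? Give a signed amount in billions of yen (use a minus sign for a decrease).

Asset sale (to non-banks) ¥131 billion: reserves −¥131B, deposits −¥131B.
Government spending ¥440 billion: reserves +¥440B, deposits +¥440B.
Currency withdrawal ¥244 billion: reserves −¥244B, deposits −¥244B.
Discount-window repayment ¥30 billion: reserves −¥30B, deposits 0.
Discount-window repayment ¥408 billion: reserves −¥408B, deposits 0.
Totals: Δreserves = −¥373B, Δdeposits = +¥65B.
Δrequired reserves = 6% × +¥65B = +¥3.9B.
Δexcess reserves = Δreserves − Δrequired = −¥373B − (+¥3.9B) = -¥376.9 billion.

-¥376.9 billion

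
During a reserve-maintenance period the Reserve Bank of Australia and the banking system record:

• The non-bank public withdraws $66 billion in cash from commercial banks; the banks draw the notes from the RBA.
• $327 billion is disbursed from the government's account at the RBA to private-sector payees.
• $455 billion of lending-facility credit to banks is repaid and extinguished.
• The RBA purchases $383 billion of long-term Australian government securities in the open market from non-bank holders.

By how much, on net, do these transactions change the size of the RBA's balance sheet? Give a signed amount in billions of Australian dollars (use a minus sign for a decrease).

Currency withdrawal $66 billion: only the composition of liabilities changes → 0.
Government spending $327 billion: only the composition of liabilities changes → 0.
Discount-window repayment $455 billion: an RBA asset is shed → −$455B.
Asset purchase (from non-banks) $383 billion: an RBA asset is acquired → +$383B.
Net: 0 + 0 − 455 + 383 = -$72 billion.

-$72 billion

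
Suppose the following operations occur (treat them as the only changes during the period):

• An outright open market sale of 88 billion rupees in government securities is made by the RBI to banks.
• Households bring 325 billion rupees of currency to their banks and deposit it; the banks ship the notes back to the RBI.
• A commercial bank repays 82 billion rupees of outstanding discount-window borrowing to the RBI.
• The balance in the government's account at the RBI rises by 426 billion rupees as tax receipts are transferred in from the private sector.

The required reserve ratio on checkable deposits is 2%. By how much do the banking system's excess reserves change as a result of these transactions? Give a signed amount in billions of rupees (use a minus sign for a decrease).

OMO sale (to banks) 88 billion rupees: reserves −88B, deposits 0.
Currency deposit 325 billion rupees: reserves +325B, deposits +325B.
Discount-window repayment 82 billion rupees: reserves −82B, deposits 0.
Government account inflow 426 billion rupees: reserves −426B, deposits −426B.
Totals: Δreserves = −271B, Δdeposits = −101B.
Δrequired reserves = 2% × −101B = −2.02B.
Δexcess reserves = Δreserves − Δrequired = −271B − (−2.02B) = -268.98 billion.

-268.98 billion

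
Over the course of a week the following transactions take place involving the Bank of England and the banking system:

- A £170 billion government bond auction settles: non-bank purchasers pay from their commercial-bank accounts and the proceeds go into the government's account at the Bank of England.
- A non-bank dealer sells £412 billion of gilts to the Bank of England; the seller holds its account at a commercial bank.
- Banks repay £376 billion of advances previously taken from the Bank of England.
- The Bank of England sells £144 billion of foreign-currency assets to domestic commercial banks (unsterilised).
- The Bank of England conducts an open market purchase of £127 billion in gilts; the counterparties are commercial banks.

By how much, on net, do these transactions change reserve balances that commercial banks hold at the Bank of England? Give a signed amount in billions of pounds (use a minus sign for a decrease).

-£151 billion

Government account inflow £170 billion: funds move from bank reserves into the government account → −£170B.
Asset purchase (from non-banks) £412 billion: the Bank of England pays by crediting reserve accounts → +£412B.
Discount-window repayment £376 billion: repayment is debited from reserves → −£376B.
FX sale £144 billion: the buying banks pay out of their reserve balances → −£144B.
OMO purchase (from banks) £127 billion: the Bank of England pays by crediting reserve accounts → +£127B.
Net: −170 + 412 − 376 − 144 + 127 = -£151 billion.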